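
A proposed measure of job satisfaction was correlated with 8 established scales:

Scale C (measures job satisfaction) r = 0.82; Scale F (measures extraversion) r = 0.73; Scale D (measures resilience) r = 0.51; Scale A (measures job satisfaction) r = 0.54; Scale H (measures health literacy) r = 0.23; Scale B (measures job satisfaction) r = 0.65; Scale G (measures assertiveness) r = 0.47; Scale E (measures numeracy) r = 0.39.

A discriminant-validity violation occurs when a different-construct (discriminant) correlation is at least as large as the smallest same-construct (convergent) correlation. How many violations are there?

1

Convergent (same construct = job satisfaction): Scale C, Scale A, Scale B.
Smallest convergent = 0.54. Discriminant values: 0.73, 0.51, 0.23, 0.47, 0.39; count ≥ 0.54 → 1.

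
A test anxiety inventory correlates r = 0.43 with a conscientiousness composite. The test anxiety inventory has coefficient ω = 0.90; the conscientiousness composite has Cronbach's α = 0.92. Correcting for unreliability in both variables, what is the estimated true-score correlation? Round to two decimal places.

0.47

r_true = r_obs / √(r_xx · r_yy) = 0.43 / √(0.90 × 0.92) = 0.43 / √0.8280 = 0.43 / 0.9099 ≈ 0.47.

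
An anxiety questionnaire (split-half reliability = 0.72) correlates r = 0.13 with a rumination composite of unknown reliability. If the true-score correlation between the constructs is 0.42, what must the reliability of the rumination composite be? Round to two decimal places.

r_true = r_obs / √(r_xx · r_yy) ⇒ 0.42 = 0.13 / √(0.72 · r_yy).
√(0.72 · r_yy) = 0.13 / 0.42 = 0.3095; 0.72 · r_yy = 0.0958; r_yy = 0.0958 / 0.72 ≈ 0.13.

0.13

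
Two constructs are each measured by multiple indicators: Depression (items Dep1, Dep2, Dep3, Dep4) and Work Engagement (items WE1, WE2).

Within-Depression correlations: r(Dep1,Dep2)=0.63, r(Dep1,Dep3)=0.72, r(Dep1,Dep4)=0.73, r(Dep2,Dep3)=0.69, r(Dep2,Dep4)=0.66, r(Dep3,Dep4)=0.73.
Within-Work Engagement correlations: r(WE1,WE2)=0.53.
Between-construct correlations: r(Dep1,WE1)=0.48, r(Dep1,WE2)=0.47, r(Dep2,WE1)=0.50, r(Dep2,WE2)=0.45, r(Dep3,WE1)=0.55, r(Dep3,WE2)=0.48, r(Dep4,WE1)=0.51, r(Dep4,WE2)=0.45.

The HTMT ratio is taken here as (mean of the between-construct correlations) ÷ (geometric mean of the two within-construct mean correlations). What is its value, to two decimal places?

Mean heterotrait r = 3.89/8 = 0.4863.
Mean within-Dep = 4.16/6 = 0.6933; mean within-WE = 0.53/1 = 0.5300.
Geometric mean = √(0.6933 × 0.5300) = 0.6062.
HTMT = 0.4863 / 0.6062 = 0.80.

0.80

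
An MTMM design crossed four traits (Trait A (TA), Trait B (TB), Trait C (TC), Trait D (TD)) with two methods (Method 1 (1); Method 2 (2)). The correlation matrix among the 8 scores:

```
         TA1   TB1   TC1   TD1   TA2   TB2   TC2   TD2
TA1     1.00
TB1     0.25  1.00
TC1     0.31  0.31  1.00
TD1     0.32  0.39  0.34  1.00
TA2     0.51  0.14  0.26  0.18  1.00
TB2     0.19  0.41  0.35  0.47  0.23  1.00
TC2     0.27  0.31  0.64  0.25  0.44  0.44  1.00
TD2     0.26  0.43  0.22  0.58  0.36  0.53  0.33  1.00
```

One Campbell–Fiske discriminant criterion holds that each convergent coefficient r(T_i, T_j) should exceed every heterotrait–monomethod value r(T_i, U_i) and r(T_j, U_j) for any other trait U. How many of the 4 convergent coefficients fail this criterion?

1

Each convergent coefficient versus the relevant comparison correlations:
TA (methods 1·2): 0.51 vs {0.25, 0.23, 0.31, 0.44, 0.32, 0.36} → pass.
TB (methods 1·2): 0.41 vs {0.25, 0.23, 0.31, 0.44, 0.39, 0.53} → fail.
TC (methods 1·2): 0.64 vs {0.31, 0.44, 0.31, 0.44, 0.34, 0.33} → pass.
TD (methods 1·2): 0.58 vs {0.32, 0.36, 0.39, 0.53, 0.34, 0.33} → pass.
1 of 4 fail.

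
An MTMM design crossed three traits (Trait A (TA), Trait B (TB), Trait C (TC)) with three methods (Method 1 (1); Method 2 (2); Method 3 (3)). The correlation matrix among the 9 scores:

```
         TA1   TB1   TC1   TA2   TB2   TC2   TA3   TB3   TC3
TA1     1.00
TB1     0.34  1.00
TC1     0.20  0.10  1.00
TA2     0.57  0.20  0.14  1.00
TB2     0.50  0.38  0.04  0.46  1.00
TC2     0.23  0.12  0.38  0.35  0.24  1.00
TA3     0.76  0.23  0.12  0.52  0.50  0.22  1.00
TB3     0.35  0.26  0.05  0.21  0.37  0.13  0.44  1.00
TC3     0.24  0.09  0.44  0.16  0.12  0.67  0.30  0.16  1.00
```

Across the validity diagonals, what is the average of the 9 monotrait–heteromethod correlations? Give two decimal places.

Convergent values: 0.57, 0.76, 0.52, 0.38, 0.26, 0.37, 0.38, 0.44, 0.67; mean = 4.35/9 = 0.48.

0.48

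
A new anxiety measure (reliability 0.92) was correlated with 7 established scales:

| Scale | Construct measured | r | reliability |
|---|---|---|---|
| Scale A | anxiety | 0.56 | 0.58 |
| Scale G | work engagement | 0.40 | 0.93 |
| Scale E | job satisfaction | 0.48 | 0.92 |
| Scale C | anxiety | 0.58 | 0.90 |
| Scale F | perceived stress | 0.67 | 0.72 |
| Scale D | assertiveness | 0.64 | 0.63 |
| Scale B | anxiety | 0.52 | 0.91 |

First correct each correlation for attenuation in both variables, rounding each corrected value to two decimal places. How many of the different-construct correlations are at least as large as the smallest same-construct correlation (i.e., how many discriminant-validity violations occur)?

2

Disattenuated r (r / √(r_scale · r_new)):
  Scale A (conv): 0.56 / √(0.58·0.92) = 0.77
  Scale G (disc): 0.40 / √(0.93·0.92) = 0.43
  Scale E (disc): 0.48 / √(0.92·0.92) = 0.52
  Scale C (conv): 0.58 / √(0.90·0.92) = 0.64
  Scale F (disc): 0.67 / √(0.72·0.92) = 0.82
  Scale D (disc): 0.64 / √(0.63·0.92) = 0.84
  Scale B (conv): 0.52 / √(0.91·0.92) = 0.57
Smallest convergent = 0.57. Discriminant values: 0.43, 0.52, 0.82, 0.84; count ≥ 0.57 → 2.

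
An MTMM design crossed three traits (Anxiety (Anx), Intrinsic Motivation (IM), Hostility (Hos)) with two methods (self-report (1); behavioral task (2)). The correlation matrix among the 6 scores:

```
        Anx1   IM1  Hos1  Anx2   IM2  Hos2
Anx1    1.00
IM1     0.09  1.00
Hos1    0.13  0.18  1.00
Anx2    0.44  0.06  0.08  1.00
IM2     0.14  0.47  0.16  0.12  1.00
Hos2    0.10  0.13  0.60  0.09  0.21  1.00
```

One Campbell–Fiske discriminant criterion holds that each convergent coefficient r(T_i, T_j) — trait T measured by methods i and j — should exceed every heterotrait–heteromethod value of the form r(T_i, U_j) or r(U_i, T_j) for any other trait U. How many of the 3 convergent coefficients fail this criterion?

Convergent coefficients and their comparison sets:
Anx (methods 1·2): 0.44 vs {0.14, 0.06, 0.10, 0.08} → pass.
IM (methods 1·2): 0.47 vs {0.06, 0.14, 0.13, 0.16} → pass.
Hos (methods 1·2): 0.60 vs {0.08, 0.10, 0.16, 0.13} → pass.
0 of 3 fail.

0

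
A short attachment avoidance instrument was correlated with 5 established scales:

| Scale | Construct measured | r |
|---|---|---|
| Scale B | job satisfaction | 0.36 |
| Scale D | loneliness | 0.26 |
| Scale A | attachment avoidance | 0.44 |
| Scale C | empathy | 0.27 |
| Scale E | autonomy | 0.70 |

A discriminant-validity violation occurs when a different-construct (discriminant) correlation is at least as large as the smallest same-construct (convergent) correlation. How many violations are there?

Convergent (same construct = attachment avoidance): Scale A.
Smallest convergent = 0.44. Discriminant values: 0.36, 0.26, 0.27, 0.70; count ≥ 0.44 → 1.

1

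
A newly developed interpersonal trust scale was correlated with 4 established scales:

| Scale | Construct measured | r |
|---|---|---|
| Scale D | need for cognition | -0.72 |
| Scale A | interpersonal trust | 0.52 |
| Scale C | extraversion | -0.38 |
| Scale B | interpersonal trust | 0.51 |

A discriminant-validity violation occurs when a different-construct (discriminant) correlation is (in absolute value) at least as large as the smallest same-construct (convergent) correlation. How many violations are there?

Convergent (same construct = interpersonal trust): Scale A, Scale B.
Smallest convergent = 0.51. Discriminant |r|: 0.72, 0.38; count ≥ 0.51 → 1.

1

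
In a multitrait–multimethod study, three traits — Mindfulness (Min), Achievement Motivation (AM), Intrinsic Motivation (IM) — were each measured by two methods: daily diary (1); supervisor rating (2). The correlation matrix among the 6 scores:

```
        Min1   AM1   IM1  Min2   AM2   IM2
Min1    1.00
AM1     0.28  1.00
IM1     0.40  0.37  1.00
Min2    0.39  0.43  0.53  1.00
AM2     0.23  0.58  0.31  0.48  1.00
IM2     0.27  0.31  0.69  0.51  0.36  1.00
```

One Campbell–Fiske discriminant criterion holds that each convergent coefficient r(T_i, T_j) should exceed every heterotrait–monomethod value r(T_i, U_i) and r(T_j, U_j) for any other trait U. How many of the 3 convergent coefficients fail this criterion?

Checking each validity diagonal entry against its comparison values:
Min (methods 1·2): 0.39 vs {0.28, 0.48, 0.40, 0.51} → fail.
AM (methods 1·2): 0.58 vs {0.28, 0.48, 0.37, 0.36} → pass.
IM (methods 1·2): 0.69 vs {0.40, 0.51, 0.37, 0.36} → pass.
1 of 3 fail.

1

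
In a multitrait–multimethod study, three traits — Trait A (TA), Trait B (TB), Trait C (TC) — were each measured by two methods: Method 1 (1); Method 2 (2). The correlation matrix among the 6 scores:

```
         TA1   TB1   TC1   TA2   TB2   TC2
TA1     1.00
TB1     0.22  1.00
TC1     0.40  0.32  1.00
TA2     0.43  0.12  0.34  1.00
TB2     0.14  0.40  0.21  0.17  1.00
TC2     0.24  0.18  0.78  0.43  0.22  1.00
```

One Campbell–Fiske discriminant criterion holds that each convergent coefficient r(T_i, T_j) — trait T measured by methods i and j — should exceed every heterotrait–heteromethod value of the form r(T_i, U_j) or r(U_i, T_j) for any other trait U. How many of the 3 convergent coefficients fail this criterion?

Convergent coefficients and their comparison sets:
TA (methods 1·2): 0.43 vs {0.14, 0.12, 0.24, 0.34} → pass.
TB (methods 1·2): 0.40 vs {0.12, 0.14, 0.18, 0.21} → pass.
TC (methods 1·2): 0.78 vs {0.34, 0.24, 0.21, 0.18} → pass.
0 of 3 fail.

0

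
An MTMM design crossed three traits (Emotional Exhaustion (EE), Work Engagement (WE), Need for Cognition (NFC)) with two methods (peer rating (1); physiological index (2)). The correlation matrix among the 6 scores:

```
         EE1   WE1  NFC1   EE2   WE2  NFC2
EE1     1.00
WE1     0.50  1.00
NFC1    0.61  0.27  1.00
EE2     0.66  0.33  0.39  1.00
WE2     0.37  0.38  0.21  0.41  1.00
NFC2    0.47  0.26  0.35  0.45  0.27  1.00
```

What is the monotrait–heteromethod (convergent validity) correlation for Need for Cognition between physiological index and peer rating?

Same trait (NFC), different methods: r(NFC2, NFC1) = 0.35.

0.35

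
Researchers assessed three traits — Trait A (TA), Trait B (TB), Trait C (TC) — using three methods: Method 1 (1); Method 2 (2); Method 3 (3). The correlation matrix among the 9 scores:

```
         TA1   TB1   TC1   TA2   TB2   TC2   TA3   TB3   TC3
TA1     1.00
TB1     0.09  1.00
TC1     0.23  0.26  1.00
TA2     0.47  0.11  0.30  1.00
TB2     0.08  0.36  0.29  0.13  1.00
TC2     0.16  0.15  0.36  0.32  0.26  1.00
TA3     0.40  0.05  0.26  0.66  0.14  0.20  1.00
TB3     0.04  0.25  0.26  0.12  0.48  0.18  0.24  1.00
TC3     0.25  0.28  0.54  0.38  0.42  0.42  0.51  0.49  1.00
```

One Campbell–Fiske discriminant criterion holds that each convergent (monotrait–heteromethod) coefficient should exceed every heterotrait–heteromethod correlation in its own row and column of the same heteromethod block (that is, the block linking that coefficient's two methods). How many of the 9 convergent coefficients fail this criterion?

2

Each convergent coefficient versus the relevant comparison correlations:
TA (methods 1·2): 0.47 vs {0.08, 0.11, 0.16, 0.30} → pass.
TA (methods 1·3): 0.40 vs {0.04, 0.05, 0.25, 0.26} → pass.
TA (methods 2·3): 0.66 vs {0.12, 0.14, 0.38, 0.20} → pass.
TB (methods 1·2): 0.36 vs {0.11, 0.08, 0.15, 0.29} → pass.
TB (methods 1·3): 0.25 vs {0.05, 0.04, 0.28, 0.26} → fail.
TB (methods 2·3): 0.48 vs {0.14, 0.12, 0.42, 0.18} → pass.
TC (methods 1·2): 0.36 vs {0.30, 0.16, 0.29, 0.15} → pass.
TC (methods 1·3): 0.54 vs {0.26, 0.25, 0.26, 0.28} → pass.
TC (methods 2·3): 0.42 vs {0.20, 0.38, 0.18, 0.42} → fail.
2 of 9 fail.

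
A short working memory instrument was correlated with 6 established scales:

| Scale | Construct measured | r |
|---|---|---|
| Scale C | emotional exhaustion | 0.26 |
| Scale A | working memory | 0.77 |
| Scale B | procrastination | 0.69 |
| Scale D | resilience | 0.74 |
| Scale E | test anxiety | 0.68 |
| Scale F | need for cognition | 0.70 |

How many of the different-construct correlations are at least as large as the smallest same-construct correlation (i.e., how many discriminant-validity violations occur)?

0

Convergent (same construct = working memory): Scale A.
Smallest convergent = 0.77. Discriminant values: 0.26, 0.69, 0.74, 0.68, 0.70; count ≥ 0.77 → 0.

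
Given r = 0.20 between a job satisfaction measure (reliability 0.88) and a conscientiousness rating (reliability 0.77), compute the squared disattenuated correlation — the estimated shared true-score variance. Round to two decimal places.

0.06

Disattenuated r = 0.20 / √(0.88 × 0.77) = 0.20 / 0.8232 = 0.2430.
Shared true-score variance = 0.2430² = 0.0590 ≈ 0.06.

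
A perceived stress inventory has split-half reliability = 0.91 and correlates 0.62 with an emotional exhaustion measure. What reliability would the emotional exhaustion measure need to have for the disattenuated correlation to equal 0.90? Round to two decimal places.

r_true = r_obs / √(r_xx · r_yy) ⇒ 0.90 = 0.62 / √(0.91 · r_yy).
√(0.91 · r_yy) = 0.62 / 0.90 = 0.6889; 0.91 · r_yy = 0.4746; r_yy = 0.4746 / 0.91 ≈ 0.52.

0.52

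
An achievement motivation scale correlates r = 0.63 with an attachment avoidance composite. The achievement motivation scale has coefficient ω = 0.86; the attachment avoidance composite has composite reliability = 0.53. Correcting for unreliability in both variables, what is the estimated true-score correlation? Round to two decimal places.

0.93

r_true = r_obs / √(r_xx · r_yy) = 0.63 / √(0.86 × 0.53) = 0.63 / √0.4558 = 0.63 / 0.6751 ≈ 0.93.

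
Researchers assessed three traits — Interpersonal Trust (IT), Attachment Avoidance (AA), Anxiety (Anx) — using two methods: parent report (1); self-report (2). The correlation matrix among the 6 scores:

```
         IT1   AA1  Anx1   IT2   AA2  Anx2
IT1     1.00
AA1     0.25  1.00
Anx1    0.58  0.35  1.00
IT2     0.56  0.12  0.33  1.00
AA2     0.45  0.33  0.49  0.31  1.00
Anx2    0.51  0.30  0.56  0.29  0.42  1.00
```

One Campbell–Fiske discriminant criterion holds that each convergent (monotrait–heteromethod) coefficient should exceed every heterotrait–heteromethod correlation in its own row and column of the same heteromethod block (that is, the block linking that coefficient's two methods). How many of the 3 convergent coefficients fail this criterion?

1

Each convergent coefficient versus the relevant comparison correlations:
IT (methods 1·2): 0.56 vs {0.45, 0.12, 0.51, 0.33} → pass.
AA (methods 1·2): 0.33 vs {0.12, 0.45, 0.30, 0.49} → fail.
Anx (methods 1·2): 0.56 vs {0.33, 0.51, 0.49, 0.30} → pass.
1 of 3 fail.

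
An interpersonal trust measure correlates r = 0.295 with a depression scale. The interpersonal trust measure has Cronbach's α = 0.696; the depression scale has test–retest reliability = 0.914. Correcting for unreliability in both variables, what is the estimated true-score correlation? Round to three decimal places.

0.370

r_true = r_obs / √(r_xx · r_yy) = 0.295 / √(0.696 × 0.914) = 0.295 / √0.636144 = 0.295 / 0.7976 ≈ 0.370.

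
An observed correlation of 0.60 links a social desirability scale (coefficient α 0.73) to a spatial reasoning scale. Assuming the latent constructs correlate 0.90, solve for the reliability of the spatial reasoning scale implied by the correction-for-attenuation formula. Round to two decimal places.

r_true = r_obs / √(r_xx · r_yy) ⇒ 0.90 = 0.60 / √(0.73 · r_yy).
√(0.73 · r_yy) = 0.60 / 0.90 = 0.6667; 0.73 · r_yy = 0.4445; r_yy = 0.4445 / 0.73 ≈ 0.61.

0.61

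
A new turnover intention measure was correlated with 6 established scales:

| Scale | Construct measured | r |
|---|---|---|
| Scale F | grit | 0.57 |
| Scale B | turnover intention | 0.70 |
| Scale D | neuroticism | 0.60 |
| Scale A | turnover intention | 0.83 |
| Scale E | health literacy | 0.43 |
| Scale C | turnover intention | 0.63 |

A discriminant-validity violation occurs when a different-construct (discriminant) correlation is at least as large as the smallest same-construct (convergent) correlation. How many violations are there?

0

Convergent (same construct = turnover intention): Scale B, Scale A, Scale C.
Smallest convergent = 0.63. Discriminant values: 0.57, 0.60, 0.43; count ≥ 0.63 → 0.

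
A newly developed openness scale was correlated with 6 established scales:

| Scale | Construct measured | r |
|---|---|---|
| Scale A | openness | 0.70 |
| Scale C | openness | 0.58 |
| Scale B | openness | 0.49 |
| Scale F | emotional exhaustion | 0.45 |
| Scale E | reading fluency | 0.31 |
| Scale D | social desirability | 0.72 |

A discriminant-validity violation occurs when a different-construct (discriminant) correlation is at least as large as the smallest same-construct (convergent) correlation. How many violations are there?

1

Convergent (same construct = openness): Scale A, Scale C, Scale B.
Smallest convergent = 0.49. Discriminant values: 0.45, 0.31, 0.72; count ≥ 0.49 → 1.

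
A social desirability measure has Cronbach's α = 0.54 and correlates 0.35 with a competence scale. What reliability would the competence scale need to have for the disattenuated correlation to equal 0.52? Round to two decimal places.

r_true = r_obs / √(r_xx · r_yy) ⇒ 0.52 = 0.35 / √(0.54 · r_yy).
√(0.54 · r_yy) = 0.35 / 0.52 = 0.6731; 0.54 · r_yy = 0.4531; r_yy = 0.4531 / 0.54 ≈ 0.84.

0.84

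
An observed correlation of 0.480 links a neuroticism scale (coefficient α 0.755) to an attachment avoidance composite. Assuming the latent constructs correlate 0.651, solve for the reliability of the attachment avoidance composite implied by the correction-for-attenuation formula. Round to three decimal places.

r_true = r_obs / √(r_xx · r_yy) ⇒ 0.651 = 0.480 / √(0.755 · r_yy).
√(0.755 · r_yy) = 0.480 / 0.651 = 0.7373; 0.755 · r_yy = 0.5436; r_yy = 0.5436 / 0.755 ≈ 0.720.

0.720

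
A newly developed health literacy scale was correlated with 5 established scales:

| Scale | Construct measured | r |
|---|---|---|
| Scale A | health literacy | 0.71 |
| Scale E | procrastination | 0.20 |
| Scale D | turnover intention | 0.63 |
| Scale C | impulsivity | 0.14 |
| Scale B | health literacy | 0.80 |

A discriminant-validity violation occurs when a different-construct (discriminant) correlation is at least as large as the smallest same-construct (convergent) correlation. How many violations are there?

Convergent (same construct = health literacy): Scale A, Scale B.
Smallest convergent = 0.71. Discriminant values: 0.20, 0.63, 0.14; count ≥ 0.71 → 0.

0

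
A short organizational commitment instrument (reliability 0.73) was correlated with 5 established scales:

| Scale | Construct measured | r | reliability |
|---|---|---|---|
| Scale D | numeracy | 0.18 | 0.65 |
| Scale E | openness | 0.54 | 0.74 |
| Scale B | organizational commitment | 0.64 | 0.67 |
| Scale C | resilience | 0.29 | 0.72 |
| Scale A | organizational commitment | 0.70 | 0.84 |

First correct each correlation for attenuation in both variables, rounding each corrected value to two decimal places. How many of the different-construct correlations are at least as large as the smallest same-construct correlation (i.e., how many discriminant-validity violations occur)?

Disattenuated r (r / √(r_scale · r_new)):
  Scale D (disc): 0.18 / √(0.65·0.73) = 0.26
  Scale E (disc): 0.54 / √(0.74·0.73) = 0.73
  Scale B (conv): 0.64 / √(0.67·0.73) = 0.92
  Scale C (disc): 0.29 / √(0.72·0.73) = 0.40
  Scale A (conv): 0.70 / √(0.84·0.73) = 0.89
Smallest convergent = 0.89. Discriminant values: 0.26, 0.73, 0.40; count ≥ 0.89 → 0.

0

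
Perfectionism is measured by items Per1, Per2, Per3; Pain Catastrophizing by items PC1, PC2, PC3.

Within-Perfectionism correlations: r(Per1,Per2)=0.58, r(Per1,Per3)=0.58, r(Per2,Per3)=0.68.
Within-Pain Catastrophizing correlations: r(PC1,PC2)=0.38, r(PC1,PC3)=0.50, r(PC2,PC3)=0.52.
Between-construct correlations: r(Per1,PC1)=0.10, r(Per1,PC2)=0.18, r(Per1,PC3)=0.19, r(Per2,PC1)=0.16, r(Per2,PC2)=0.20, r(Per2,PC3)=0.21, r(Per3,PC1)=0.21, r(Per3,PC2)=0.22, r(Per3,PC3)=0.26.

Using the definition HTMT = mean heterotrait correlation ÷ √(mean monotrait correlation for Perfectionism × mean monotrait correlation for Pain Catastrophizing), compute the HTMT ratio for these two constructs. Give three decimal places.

0.359

Between-construct mean = 1.73/9 = 0.1922.
Mean within-Per = 1.84/3 = 0.6133; mean within-PC = 1.40/3 = 0.4667.
Geometric mean = √(0.6133 × 0.4667) = 0.5350.
HTMT = 0.1922 / 0.5350 = 0.359.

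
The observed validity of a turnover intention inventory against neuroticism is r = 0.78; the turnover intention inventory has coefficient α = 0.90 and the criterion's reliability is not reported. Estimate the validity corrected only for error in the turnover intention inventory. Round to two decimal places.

Single correction: r_c = r_obs / √r_xx = 0.78 / √0.90 = 0.78 / 0.9487 ≈ 0.82.

0.82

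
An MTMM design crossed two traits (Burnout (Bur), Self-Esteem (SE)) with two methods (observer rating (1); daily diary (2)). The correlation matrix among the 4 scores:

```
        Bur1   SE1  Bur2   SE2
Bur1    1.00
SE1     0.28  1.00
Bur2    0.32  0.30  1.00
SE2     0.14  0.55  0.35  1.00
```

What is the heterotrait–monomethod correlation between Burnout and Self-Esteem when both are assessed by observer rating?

0.28

Different traits, same method: r(Bur1, SE1) = 0.28.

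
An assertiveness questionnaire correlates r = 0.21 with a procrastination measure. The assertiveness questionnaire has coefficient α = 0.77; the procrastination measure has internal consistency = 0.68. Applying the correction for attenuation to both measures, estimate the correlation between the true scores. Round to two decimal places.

r_true = r_obs / √(r_xx · r_yy) = 0.21 / √(0.77 × 0.68) = 0.21 / √0.5236 = 0.21 / 0.7236 ≈ 0.29.

0.29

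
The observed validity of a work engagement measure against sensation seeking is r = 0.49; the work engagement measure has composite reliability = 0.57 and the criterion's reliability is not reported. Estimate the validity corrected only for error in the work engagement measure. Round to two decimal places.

0.65

Single correction: r_c = r_obs / √r_xx = 0.49 / √0.57 = 0.49 / 0.7550 ≈ 0.65.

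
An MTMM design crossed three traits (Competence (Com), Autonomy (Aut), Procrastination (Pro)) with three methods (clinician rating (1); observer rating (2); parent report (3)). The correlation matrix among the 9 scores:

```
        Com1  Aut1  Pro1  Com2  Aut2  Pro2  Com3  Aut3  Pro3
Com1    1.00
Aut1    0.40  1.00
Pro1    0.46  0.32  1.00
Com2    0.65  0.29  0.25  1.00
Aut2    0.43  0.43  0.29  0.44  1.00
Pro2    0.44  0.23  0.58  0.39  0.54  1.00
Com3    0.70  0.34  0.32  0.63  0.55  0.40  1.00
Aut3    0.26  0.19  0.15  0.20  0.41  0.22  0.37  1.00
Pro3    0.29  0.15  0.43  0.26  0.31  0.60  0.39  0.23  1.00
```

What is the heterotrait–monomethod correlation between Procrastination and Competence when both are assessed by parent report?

0.39

Different traits, same method: r(Pro3, Com3) = 0.39.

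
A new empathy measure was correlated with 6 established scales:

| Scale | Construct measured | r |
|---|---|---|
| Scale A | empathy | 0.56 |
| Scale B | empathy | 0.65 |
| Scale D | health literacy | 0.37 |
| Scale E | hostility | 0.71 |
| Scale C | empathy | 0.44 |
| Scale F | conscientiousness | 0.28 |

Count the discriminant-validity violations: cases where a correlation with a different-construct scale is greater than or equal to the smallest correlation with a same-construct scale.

1

Convergent (same construct = empathy): Scale A, Scale B, Scale C.
Smallest convergent = 0.44. Discriminant values: 0.37, 0.71, 0.28; count ≥ 0.44 → 1.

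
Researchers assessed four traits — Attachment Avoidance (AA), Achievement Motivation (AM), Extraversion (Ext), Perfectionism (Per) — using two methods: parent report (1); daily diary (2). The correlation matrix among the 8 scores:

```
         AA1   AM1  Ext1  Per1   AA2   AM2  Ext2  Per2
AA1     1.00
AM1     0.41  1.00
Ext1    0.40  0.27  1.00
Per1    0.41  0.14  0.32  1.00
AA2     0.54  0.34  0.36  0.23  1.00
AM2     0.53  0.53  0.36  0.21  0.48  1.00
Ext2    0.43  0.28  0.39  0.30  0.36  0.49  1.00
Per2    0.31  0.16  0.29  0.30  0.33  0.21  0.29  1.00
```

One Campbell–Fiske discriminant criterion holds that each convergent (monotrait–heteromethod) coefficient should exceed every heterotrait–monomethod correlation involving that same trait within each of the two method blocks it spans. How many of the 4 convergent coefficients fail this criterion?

2

Convergent coefficients and their comparison sets:
AA (methods 1·2): 0.54 vs {0.41, 0.48, 0.40, 0.36, 0.41, 0.33} → pass.
AM (methods 1·2): 0.53 vs {0.41, 0.48, 0.27, 0.49, 0.14, 0.21} → pass.
Ext (methods 1·2): 0.39 vs {0.40, 0.36, 0.27, 0.49, 0.32, 0.29} → fail.
Per (methods 1·2): 0.30 vs {0.41, 0.33, 0.14, 0.21, 0.32, 0.29} → fail.
2 of 4 fail.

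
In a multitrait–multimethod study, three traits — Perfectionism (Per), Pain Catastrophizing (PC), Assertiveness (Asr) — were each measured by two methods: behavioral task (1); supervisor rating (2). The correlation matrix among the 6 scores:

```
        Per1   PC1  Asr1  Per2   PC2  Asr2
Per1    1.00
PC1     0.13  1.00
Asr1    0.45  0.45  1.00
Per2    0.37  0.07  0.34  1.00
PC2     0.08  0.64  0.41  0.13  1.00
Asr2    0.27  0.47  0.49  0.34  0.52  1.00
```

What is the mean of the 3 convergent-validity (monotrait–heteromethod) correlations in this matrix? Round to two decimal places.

0.50

Convergent values: 0.37, 0.64, 0.49; mean = 1.50/3 = 0.50.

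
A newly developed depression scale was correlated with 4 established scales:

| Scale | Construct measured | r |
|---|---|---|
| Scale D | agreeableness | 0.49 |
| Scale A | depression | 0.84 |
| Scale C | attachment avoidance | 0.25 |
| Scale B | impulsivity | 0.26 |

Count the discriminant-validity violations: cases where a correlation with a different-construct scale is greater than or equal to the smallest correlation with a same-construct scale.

0

Convergent (same construct = depression): Scale A.
Smallest convergent = 0.84. Discriminant values: 0.49, 0.25, 0.26; count ≥ 0.84 → 0.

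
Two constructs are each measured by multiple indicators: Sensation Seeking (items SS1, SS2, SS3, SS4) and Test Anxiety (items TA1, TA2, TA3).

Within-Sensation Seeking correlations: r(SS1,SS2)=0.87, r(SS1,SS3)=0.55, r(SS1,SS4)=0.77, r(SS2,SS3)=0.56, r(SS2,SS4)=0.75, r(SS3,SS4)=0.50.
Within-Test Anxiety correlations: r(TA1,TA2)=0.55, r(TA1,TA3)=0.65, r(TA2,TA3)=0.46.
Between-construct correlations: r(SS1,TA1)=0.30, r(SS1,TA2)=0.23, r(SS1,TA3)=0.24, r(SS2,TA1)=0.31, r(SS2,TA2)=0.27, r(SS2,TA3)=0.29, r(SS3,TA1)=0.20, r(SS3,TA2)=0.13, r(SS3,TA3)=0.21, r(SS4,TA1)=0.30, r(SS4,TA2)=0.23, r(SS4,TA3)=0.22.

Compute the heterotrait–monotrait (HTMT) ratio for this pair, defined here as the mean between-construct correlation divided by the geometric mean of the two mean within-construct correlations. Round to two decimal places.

Mean heterotrait r = 2.93/12 = 0.2442.
Mean within-SS = 4.00/6 = 0.6667; mean within-TA = 1.66/3 = 0.5533.
Geometric mean = √(0.6667 × 0.5533) = 0.6074.
HTMT = 0.2442 / 0.6074 = 0.40.

0.40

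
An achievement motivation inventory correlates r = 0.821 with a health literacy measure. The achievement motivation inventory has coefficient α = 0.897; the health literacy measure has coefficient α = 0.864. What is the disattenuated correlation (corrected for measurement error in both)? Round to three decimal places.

0.933

r_true = r_obs / √(r_xx · r_yy) = 0.821 / √(0.897 × 0.864) = 0.821 / √0.775008 = 0.821 / 0.8803 ≈ 0.933.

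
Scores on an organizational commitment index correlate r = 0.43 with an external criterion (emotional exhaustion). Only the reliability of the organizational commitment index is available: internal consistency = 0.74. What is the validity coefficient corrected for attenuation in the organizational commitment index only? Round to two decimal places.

0.50

Single correction: r_c = r_obs / √r_xx = 0.43 / √0.74 = 0.43 / 0.8602 ≈ 0.50.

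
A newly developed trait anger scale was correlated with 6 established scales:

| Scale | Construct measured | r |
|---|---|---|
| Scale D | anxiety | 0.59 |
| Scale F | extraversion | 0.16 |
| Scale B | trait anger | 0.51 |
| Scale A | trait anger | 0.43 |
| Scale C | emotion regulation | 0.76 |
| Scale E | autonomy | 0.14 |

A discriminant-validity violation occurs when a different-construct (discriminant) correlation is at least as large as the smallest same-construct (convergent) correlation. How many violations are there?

2

Convergent (same construct = trait anger): Scale B, Scale A.
Smallest convergent = 0.43. Discriminant values: 0.59, 0.16, 0.76, 0.14; count ≥ 0.43 → 2.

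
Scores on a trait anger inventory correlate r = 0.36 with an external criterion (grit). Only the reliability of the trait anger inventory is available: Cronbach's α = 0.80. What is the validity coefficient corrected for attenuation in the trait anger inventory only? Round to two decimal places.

0.40

Single correction: r_c = r_obs / √r_xx = 0.36 / √0.80 = 0.36 / 0.8944 ≈ 0.40.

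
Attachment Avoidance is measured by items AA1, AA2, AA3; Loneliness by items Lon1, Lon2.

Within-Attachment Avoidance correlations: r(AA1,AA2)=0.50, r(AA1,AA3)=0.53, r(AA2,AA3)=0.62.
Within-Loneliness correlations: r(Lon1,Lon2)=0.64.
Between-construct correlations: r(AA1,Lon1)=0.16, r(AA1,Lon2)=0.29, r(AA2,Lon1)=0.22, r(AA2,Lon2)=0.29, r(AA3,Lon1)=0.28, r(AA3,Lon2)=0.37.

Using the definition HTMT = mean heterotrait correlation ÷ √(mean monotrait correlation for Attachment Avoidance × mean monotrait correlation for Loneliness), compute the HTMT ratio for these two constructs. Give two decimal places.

0.45

Mean between = 1.61/6 = 0.2683.
Mean within-AA = 1.65/3 = 0.5500; mean within-Lon = 0.64/1 = 0.6400.
Geometric mean = √(0.5500 × 0.6400) = 0.5933.
HTMT = 0.2683 / 0.5933 = 0.45.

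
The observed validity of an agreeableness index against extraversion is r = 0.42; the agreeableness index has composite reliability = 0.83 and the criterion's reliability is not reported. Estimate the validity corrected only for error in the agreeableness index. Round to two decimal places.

Single correction: r_c = r_obs / √r_xx = 0.42 / √0.83 = 0.42 / 0.9110 ≈ 0.46.

0.46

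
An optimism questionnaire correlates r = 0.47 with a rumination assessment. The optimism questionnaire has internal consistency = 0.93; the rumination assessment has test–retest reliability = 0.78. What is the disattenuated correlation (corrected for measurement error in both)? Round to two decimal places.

r_true = r_obs / √(r_xx · r_yy) = 0.47 / √(0.93 × 0.78) = 0.47 / √0.7254 = 0.47 / 0.8517 ≈ 0.55.

0.55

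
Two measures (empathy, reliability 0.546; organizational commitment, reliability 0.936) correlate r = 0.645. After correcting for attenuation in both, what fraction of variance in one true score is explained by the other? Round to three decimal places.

Disattenuated r = 0.645 / √(0.546 × 0.936) = 0.645 / 0.7149 = 0.9022.
Shared true-score variance = 0.9022² = 0.8140 ≈ 0.814.

0.814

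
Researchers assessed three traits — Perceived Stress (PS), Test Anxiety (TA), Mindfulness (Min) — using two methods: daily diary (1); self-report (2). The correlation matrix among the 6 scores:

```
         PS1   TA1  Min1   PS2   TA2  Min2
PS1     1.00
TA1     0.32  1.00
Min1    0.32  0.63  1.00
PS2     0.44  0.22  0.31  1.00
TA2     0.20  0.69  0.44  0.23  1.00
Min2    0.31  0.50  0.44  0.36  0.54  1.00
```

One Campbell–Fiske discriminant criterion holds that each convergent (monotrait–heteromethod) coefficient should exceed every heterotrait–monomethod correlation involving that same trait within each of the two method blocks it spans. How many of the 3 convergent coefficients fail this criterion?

Checking each validity diagonal entry against its comparison values:
PS (methods 1·2): 0.44 vs {0.32, 0.23, 0.32, 0.36} → pass.
TA (methods 1·2): 0.69 vs {0.32, 0.23, 0.63, 0.54} → pass.
Min (methods 1·2): 0.44 vs {0.32, 0.36, 0.63, 0.54} → fail.
1 of 3 fail.

1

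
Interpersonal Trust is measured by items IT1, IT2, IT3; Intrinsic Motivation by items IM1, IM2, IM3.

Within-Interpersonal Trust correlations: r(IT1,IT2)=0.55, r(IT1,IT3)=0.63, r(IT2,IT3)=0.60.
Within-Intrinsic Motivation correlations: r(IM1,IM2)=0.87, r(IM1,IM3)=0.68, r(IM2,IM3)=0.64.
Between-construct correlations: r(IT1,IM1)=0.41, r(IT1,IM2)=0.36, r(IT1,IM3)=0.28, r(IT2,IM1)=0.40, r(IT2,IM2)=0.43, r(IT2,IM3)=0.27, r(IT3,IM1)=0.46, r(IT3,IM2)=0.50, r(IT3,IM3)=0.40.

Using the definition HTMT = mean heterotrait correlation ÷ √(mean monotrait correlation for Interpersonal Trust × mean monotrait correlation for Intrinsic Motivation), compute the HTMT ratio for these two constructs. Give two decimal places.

0.59

Mean between = 3.51/9 = 0.3900.
Mean within-IT = 1.78/3 = 0.5933; mean within-IM = 2.19/3 = 0.7300.
Geometric mean = √(0.5933 × 0.7300) = 0.6581.
HTMT = 0.3900 / 0.6581 = 0.59.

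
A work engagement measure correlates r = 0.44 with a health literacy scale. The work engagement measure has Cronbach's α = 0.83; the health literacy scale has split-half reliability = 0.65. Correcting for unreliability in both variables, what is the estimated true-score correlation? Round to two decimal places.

r_true = r_obs / √(r_xx · r_yy) = 0.44 / √(0.83 × 0.65) = 0.44 / √0.5395 = 0.44 / 0.7345 ≈ 0.60.

0.60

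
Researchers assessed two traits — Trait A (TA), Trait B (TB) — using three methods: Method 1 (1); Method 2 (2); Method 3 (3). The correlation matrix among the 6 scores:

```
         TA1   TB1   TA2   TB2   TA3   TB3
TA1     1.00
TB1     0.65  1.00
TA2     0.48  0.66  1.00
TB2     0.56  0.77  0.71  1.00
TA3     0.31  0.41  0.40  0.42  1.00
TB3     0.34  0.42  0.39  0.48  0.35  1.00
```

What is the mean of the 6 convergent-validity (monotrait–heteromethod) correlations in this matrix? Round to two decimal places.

Convergent values: 0.48, 0.31, 0.40, 0.77, 0.42, 0.48; mean = 2.86/6 = 0.48.

0.48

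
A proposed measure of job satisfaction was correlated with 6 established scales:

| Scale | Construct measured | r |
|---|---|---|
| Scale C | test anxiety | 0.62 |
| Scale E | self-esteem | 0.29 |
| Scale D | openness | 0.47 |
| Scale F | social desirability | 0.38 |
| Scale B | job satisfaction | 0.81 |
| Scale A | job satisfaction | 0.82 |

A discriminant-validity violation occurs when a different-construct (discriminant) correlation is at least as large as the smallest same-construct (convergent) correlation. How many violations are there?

0

Convergent (same construct = job satisfaction): Scale B, Scale A.
Smallest convergent = 0.81. Discriminant values: 0.62, 0.29, 0.47, 0.38; count ≥ 0.81 → 0.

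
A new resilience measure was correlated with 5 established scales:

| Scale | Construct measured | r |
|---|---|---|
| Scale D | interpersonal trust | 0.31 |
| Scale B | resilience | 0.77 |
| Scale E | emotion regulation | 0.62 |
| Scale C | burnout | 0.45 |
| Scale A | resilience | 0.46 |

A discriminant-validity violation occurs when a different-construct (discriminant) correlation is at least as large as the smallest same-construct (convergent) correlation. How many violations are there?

Convergent (same construct = resilience): Scale B, Scale A.
Smallest convergent = 0.46. Discriminant values: 0.31, 0.62, 0.45; count ≥ 0.46 → 1.

1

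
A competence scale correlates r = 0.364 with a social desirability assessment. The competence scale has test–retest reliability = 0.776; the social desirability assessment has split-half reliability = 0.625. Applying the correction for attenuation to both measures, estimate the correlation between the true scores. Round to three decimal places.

r_true = r_obs / √(r_xx · r_yy) = 0.364 / √(0.776 × 0.625) = 0.364 / √0.485000 = 0.364 / 0.6964 ≈ 0.523.

0.523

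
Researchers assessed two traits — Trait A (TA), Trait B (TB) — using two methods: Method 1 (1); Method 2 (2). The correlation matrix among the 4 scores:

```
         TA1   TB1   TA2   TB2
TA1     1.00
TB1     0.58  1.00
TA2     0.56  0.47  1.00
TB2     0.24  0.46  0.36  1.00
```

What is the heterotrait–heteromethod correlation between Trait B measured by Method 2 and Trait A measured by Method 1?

Different traits and methods: r(TB2, TA1) = 0.24.

0.24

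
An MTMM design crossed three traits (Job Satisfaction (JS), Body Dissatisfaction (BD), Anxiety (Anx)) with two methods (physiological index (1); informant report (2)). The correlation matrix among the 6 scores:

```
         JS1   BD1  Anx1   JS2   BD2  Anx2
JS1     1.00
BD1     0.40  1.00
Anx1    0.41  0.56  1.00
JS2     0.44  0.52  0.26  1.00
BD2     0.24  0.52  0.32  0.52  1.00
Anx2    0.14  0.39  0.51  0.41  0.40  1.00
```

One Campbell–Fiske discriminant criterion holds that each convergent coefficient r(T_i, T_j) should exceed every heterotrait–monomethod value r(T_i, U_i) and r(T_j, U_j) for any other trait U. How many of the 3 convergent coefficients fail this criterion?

3

Convergent coefficients and their comparison sets:
JS (methods 1·2): 0.44 vs {0.40, 0.52, 0.41, 0.41} → fail.
BD (methods 1·2): 0.52 vs {0.40, 0.52, 0.56, 0.40} → fail.
Anx (methods 1·2): 0.51 vs {0.41, 0.41, 0.56, 0.40} → fail.
3 of 3 fail.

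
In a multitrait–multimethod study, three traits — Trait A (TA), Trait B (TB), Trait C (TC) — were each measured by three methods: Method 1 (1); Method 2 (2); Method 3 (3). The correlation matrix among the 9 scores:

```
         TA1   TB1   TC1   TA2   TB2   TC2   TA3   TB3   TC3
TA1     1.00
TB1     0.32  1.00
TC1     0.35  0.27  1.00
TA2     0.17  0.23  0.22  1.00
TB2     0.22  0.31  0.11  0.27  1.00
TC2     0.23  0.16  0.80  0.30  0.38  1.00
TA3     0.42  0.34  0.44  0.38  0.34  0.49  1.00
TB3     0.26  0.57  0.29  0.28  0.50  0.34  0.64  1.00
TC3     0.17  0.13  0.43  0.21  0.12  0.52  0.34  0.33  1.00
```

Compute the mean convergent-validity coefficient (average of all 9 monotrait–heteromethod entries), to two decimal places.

0.46

Convergent values: 0.17, 0.42, 0.38, 0.31, 0.57, 0.50, 0.80, 0.43, 0.52; mean = 4.10/9 = 0.46.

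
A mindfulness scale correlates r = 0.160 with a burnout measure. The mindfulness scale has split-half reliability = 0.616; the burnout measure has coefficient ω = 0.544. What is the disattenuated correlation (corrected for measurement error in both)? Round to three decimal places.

r_true = r_obs / √(r_xx · r_yy) = 0.160 / √(0.616 × 0.544) = 0.160 / √0.335104 = 0.160 / 0.5789 ≈ 0.276.

0.276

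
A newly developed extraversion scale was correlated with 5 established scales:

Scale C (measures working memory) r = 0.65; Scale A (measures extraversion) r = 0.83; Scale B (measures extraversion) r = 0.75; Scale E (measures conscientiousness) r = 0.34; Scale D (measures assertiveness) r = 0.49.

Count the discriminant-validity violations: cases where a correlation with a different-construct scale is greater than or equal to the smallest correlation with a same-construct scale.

0

Convergent (same construct = extraversion): Scale A, Scale B.
Smallest convergent = 0.75. Discriminant values: 0.65, 0.34, 0.49; count ≥ 0.75 → 0.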